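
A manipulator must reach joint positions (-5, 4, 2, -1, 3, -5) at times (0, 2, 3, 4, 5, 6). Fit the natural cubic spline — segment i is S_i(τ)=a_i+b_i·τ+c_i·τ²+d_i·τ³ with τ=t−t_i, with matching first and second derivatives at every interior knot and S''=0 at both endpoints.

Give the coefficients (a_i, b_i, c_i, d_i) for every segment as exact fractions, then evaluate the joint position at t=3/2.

Δ: Δ0=9/2, Δ1=-2, Δ2=-3, Δ3=4, Δ4=-8
row 1: diag=6, rhs=-39; c'=1/6, d'=-13/2
row 2: denom=4−1·1/6=23/6; d'=(-6−1·-13/2)/(23/6)=3/23
row 3: denom=4−1·6/23=86/23; d'=(42−1·3/23)/(86/23)=963/86
row 4: denom=4−1·23/86=321/86; d'=(-72−1·963/86)/(321/86)=-2385/107
back: M4=-2385/107
back: M3=963/86−23/86·-2385/107=1836/107
back: M2=3/23−6/23·1836/107=-465/107
back: M1=-13/2−1/6·-465/107=-618/107
M: M0=0, M1=-618/107, M2=-465/107, M3=1836/107, M4=-2385/107, M5=0
seg 0: a=-5, c=M0/2=0, d=(M1−M0)/(6·2)=-103/214, b=Δ0−h0·(2M0+M1)/6=1375/214
seg 1: a=4, c=M1/2=-309/107, d=(M2−M1)/(6·1)=51/214, b=Δ1−h1·(2M1+M2)/6=139/214
seg 2: a=2, c=M2/2=-465/214, d=(M3−M2)/(6·1)=767/214, b=Δ2−h2·(2M2+M3)/6=-472/107
seg 3: a=-1, c=M3/2=918/107, d=(M4−M3)/(6·1)=-1407/214, b=Δ3−h3·(2M3+M4)/6=427/214
seg 4: a=3, c=M4/2=-2385/214, d=(M5−M4)/(6·1)=795/214, b=Δ4−h4·(2M4+M5)/6=-61/107
t_q=3/2 → seg 0, τ=3/2; S=-5+1375/214·τ+0·τ²+-103/214·τ³=5159/1712

  seg 0: a=-5 b=1375/214 c=0 d=-103/214
  seg 1: a=4 b=139/214 c=-309/107 d=51/214
  seg 2: a=2 b=-472/107 c=-465/214 d=767/214
  seg 3: a=-1 b=427/214 c=918/107 d=-1407/214
  seg 4: a=3 b=-61/107 c=-2385/214 d=795/214
S(3/2) = 5159/1712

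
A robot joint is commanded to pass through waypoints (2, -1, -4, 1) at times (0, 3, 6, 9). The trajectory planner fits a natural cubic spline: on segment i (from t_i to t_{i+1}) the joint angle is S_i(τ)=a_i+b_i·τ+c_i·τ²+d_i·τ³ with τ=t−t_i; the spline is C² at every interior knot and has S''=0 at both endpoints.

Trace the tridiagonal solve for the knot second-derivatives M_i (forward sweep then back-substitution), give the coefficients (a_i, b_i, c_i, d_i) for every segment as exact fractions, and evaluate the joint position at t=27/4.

  seg 0: a=2 b=-37/45 c=0 d=-8/405
  seg 1: a=-1 b=-61/45 c=-8/45 d=8/81
  seg 2: a=-4 b=11/45 c=32/45 d=-32/405
S(27/4) = -69/20

Δ: Δ0=-1, Δ1=-1, Δ2=5/3
row 1: diag=12, rhs=0; c'=1/4, d'=0
row 2: denom=12−3·1/4=45/4; d'=(16−3·0)/(45/4)=64/45
back: M2=64/45
back: M1=0−1/4·64/45=-16/45
M: M0=0, M1=-16/45, M2=64/45, M3=0
seg 0: a=2, c=M0/2=0, d=(M1−M0)/(6·3)=-8/405, b=Δ0−h0·(2M0+M1)/6=-37/45
seg 1: a=-1, c=M1/2=-8/45, d=(M2−M1)/(6·3)=8/81, b=Δ1−h1·(2M1+M2)/6=-61/45
seg 2: a=-4, c=M2/2=32/45, d=(M3−M2)/(6·3)=-32/405, b=Δ2−h2·(2M2+M3)/6=11/45
t_q=27/4 → seg 2, τ=3/4; S=-4+11/45·τ+32/45·τ²+-32/405·τ³=-69/20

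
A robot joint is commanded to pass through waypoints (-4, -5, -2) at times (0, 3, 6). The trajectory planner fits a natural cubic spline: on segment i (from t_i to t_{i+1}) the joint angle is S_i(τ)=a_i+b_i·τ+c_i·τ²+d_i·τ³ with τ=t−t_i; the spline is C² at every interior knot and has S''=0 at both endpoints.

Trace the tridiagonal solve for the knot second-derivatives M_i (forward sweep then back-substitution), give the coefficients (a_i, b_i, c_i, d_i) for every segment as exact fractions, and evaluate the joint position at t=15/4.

  seg 0: a=-4 b=-2/3 c=0 d=1/27
  seg 1: a=-5 b=1/3 c=1/3 d=-1/27
S(15/4) = -293/64

Δ: Δ0=-1/3, Δ1=1
row 1: diag=12, rhs=8; c'=1/4, d'=2/3
back: M1=2/3
M: M0=0, M1=2/3, M2=0
seg 0: a=-4, c=M0/2=0, d=(M1−M0)/(6·3)=1/27, b=Δ0−h0·(2M0+M1)/6=-2/3
seg 1: a=-5, c=M1/2=1/3, d=(M2−M1)/(6·3)=-1/27, b=Δ1−h1·(2M1+M2)/6=1/3
t_q=15/4 → seg 1, τ=3/4; S=-5+1/3·τ+1/3·τ²+-1/27·τ³=-293/64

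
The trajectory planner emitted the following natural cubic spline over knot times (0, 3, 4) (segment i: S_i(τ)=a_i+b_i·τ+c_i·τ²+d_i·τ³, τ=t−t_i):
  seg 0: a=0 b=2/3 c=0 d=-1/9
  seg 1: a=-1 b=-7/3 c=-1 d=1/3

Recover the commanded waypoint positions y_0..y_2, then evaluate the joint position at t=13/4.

y_0=0 y_1=-1 y_2=-4
S(13/4) = -105/64

y_0 = S_0(0) = a_0 = 0
y_1 = S_1(0) = a_1 = -1
y_2 = S_1(1) = -4
t_q=13/4 is in segment 1 (τ=1/4); S_1(τ)=-105/64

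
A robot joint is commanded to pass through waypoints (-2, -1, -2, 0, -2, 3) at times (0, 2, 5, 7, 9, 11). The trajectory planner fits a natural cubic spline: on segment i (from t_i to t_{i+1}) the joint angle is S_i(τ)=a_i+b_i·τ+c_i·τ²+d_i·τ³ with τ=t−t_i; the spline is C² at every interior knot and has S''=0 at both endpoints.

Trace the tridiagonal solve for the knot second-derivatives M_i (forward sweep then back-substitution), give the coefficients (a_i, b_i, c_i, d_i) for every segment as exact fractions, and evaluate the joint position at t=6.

Δ: Δ0=1/2, Δ1=-1/3, Δ2=1, Δ3=-1, Δ4=5/2
row 1: diag=10, rhs=-5; c'=3/10, d'=-1/2
row 2: denom=10−3·3/10=91/10; d'=(8−3·-1/2)/(91/10)=95/91
row 3: denom=8−2·20/91=688/91; d'=(-12−2·95/91)/(688/91)=-641/344
row 4: denom=8−2·91/344=1285/172; d'=(21−2·-641/344)/(1285/172)=4253/1285
back: M4=4253/1285
back: M3=-641/344−91/344·4253/1285=-7039/2570
back: M2=95/91−20/91·-7039/2570=423/257
back: M1=-1/2−3/10·423/257=-1277/1285
M: M0=0, M1=-1277/1285, M2=423/257, M3=-7039/2570, M4=4253/1285, M5=0
seg 0: a=-2, c=M0/2=0, d=(M1−M0)/(6·2)=-1277/15420, b=Δ0−h0·(2M0+M1)/6=6409/7710
seg 1: a=-1, c=M1/2=-1277/2570, d=(M2−M1)/(6·3)=1696/11565, b=Δ1−h1·(2M1+M2)/6=-1253/7710
seg 2: a=-2, c=M2/2=423/514, d=(M3−M2)/(6·2)=-11269/30840, b=Δ2−h2·(2M2+M3)/6=6289/7710
seg 3: a=0, c=M3/2=-7039/5140, d=(M4−M3)/(6·2)=3109/6168, b=Δ3−h3·(2M3+M4)/6=-1069/3855
seg 4: a=-2, c=M4/2=4253/2570, d=(M5−M4)/(6·2)=-4253/15420, b=Δ4−h4·(2M4+M5)/6=2263/7710
t_q=6 → seg 2, τ=1; S=-2+6289/7710·τ+423/514·τ²+-11269/30840·τ³=-7471/10280

  seg 0: a=-2 b=6409/7710 c=0 d=-1277/15420
  seg 1: a=-1 b=-1253/7710 c=-1277/2570 d=1696/11565
  seg 2: a=-2 b=6289/7710 c=423/514 d=-11269/30840
  seg 3: a=0 b=-1069/3855 c=-7039/5140 d=3109/6168
  seg 4: a=-2 b=2263/7710 c=4253/2570 d=-4253/15420
S(6) = -7471/10280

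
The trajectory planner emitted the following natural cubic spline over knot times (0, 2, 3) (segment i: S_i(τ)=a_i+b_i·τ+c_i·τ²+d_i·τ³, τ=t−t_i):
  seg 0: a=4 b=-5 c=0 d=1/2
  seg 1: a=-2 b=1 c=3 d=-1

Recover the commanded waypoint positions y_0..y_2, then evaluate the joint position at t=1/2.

y_0=4 y_1=-2 y_2=1
S(1/2) = 25/16

y_0 = S_0(0) = a_0 = 4
y_1 = S_1(0) = a_1 = -2
y_2 = S_1(1) = 1
t_q=1/2 is in segment 0 (τ=1/2); S_0(τ)=25/16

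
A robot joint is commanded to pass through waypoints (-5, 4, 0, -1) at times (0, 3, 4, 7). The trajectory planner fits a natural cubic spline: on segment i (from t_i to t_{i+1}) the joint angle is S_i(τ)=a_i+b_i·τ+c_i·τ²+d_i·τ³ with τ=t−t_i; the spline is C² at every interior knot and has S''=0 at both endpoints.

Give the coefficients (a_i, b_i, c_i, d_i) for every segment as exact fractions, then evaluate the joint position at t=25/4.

  seg 0: a=-5 b=368/63 c=0 d=-179/567
  seg 1: a=4 b=-169/63 c=-179/63 d=32/21
  seg 2: a=0 b=-239/63 c=109/63 d=-109/567
S(25/4) = -881/448

Δ: Δ0=3, Δ1=-4, Δ2=-1/3
row 1: diag=8, rhs=-42; c'=1/8, d'=-21/4
row 2: denom=8−1·1/8=63/8; d'=(22−1·-21/4)/(63/8)=218/63
back: M2=218/63
back: M1=-21/4−1/8·218/63=-358/63
M: M0=0, M1=-358/63, M2=218/63, M3=0
seg 0: a=-5, c=M0/2=0, d=(M1−M0)/(6·3)=-179/567, b=Δ0−h0·(2M0+M1)/6=368/63
seg 1: a=4, c=M1/2=-179/63, d=(M2−M1)/(6·1)=32/21, b=Δ1−h1·(2M1+M2)/6=-169/63
seg 2: a=0, c=M2/2=109/63, d=(M3−M2)/(6·3)=-109/567, b=Δ2−h2·(2M2+M3)/6=-239/63
t_q=25/4 → seg 2, τ=9/4; S=0+-239/63·τ+109/63·τ²+-109/567·τ³=-881/448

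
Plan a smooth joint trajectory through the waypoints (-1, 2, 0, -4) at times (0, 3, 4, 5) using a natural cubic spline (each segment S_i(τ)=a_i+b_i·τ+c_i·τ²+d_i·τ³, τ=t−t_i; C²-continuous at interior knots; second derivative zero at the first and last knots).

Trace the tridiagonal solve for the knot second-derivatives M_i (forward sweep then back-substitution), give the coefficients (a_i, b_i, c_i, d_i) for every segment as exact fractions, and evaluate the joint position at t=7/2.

Δ: Δ0=1, Δ1=-2, Δ2=-4
row 1: diag=8, rhs=-18; c'=1/8, d'=-9/4
row 2: denom=4−1·1/8=31/8; d'=(-12−1·-9/4)/(31/8)=-78/31
back: M2=-78/31
back: M1=-9/4−1/8·-78/31=-60/31
M: M0=0, M1=-60/31, M2=-78/31, M3=0
seg 0: a=-1, c=M0/2=0, d=(M1−M0)/(6·3)=-10/93, b=Δ0−h0·(2M0+M1)/6=61/31
seg 1: a=2, c=M1/2=-30/31, d=(M2−M1)/(6·1)=-3/31, b=Δ1−h1·(2M1+M2)/6=-29/31
seg 2: a=0, c=M2/2=-39/31, d=(M3−M2)/(6·1)=13/31, b=Δ2−h2·(2M2+M3)/6=-98/31
t_q=7/2 → seg 1, τ=1/2; S=2+-29/31·τ+-30/31·τ²+-3/31·τ³=317/248

  seg 0: a=-1 b=61/31 c=0 d=-10/93
  seg 1: a=2 b=-29/31 c=-30/31 d=-3/31
  seg 2: a=0 b=-98/31 c=-39/31 d=13/31
S(7/2) = 317/248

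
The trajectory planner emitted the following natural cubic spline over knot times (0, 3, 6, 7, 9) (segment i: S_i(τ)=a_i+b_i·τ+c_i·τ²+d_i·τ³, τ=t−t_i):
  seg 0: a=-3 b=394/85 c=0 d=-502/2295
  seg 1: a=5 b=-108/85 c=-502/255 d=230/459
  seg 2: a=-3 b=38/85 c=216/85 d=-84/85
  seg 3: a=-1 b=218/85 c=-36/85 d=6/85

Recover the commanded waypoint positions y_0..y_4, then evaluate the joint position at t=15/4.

y_0=-3 y_1=5 y_2=-3 y_3=-1 y_4=3
S(15/4) = 8571/2720

y_0 = S_0(0) = a_0 = -3
y_1 = S_1(0) = a_1 = 5
y_2 = S_2(0) = a_2 = -3
y_3 = S_3(0) = a_3 = -1
y_4 = S_3(2) = 3
t_q=15/4 is in segment 1 (τ=3/4); S_1(τ)=8571/2720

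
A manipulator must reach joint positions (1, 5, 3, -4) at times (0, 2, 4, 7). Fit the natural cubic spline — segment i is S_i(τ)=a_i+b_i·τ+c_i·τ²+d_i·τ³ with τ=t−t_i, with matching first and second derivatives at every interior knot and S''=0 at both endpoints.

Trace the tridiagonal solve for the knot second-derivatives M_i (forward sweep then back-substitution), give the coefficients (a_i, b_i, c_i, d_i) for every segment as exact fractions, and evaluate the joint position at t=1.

Δ: Δ0=2, Δ1=-1, Δ2=-7/3
row 1: diag=8, rhs=-18; c'=1/4, d'=-9/4
row 2: denom=10−2·1/4=19/2; d'=(-8−2·-9/4)/(19/2)=-7/19
back: M2=-7/19
back: M1=-9/4−1/4·-7/19=-41/19
M: M0=0, M1=-41/19, M2=-7/19, M3=0
seg 0: a=1, c=M0/2=0, d=(M1−M0)/(6·2)=-41/228, b=Δ0−h0·(2M0+M1)/6=155/57
seg 1: a=5, c=M1/2=-41/38, d=(M2−M1)/(6·2)=17/114, b=Δ1−h1·(2M1+M2)/6=32/57
seg 2: a=3, c=M2/2=-7/38, d=(M3−M2)/(6·3)=7/342, b=Δ2−h2·(2M2+M3)/6=-112/57
t_q=1 → seg 0, τ=1; S=1+155/57·τ+0·τ²+-41/228·τ³=269/76

  seg 0: a=1 b=155/57 c=0 d=-41/228
  seg 1: a=5 b=32/57 c=-41/38 d=17/114
  seg 2: a=3 b=-112/57 c=-7/38 d=7/342
S(1) = 269/76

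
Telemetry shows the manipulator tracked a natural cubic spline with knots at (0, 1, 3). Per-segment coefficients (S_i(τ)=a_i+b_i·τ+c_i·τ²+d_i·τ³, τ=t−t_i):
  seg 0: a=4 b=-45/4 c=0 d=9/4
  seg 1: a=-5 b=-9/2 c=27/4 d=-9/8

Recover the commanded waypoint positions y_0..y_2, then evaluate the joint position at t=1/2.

y_0 = S_0(0) = a_0 = 4
y_1 = S_1(0) = a_1 = -5
y_2 = S_1(2) = 4
t_q=1/2 is in segment 0 (τ=1/2); S_0(τ)=-43/32

y_0=4 y_1=-5 y_2=4
S(1/2) = -43/32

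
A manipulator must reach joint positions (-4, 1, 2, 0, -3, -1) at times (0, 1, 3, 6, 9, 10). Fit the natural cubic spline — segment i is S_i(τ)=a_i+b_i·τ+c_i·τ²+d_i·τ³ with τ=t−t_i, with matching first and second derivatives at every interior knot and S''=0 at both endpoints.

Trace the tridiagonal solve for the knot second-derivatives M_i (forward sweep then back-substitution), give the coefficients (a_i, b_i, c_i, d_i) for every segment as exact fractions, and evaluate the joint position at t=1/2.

Δ: Δ0=5, Δ1=1/2, Δ2=-2/3, Δ3=-1, Δ4=2
row 1: diag=6, rhs=-27; c'=1/3, d'=-9/2
row 2: denom=10−2·1/3=28/3; d'=(-7−2·-9/2)/(28/3)=3/14
row 3: denom=12−3·9/28=309/28; d'=(-2−3·3/14)/(309/28)=-74/309
row 4: denom=8−3·28/103=740/103; d'=(18−3·-74/309)/(740/103)=482/185
back: M4=482/185
back: M3=-74/309−28/103·482/185=-526/555
back: M2=3/14−9/28·-526/555=96/185
back: M1=-9/2−1/3·96/185=-1729/370
M: M0=0, M1=-1729/370, M2=96/185, M3=-526/555, M4=482/185, M5=0
seg 0: a=-4, c=M0/2=0, d=(M1−M0)/(6·1)=-1729/2220, b=Δ0−h0·(2M0+M1)/6=12829/2220
seg 1: a=1, c=M1/2=-1729/740, d=(M2−M1)/(6·2)=1921/4440, b=Δ1−h1·(2M1+M2)/6=3821/1110
seg 2: a=2, c=M2/2=48/185, d=(M3−M2)/(6·3)=-11/135, b=Δ2−h2·(2M2+M3)/6=-79/111
seg 3: a=0, c=M3/2=-263/555, d=(M4−M3)/(6·3)=986/4995, b=Δ3−h3·(2M3+M4)/6=-752/555
seg 4: a=-3, c=M4/2=241/185, d=(M5−M4)/(6·1)=-241/555, b=Δ4−h4·(2M4+M5)/6=628/555
t_q=1/2 → seg 0, τ=1/2; S=-4+12829/2220·τ+0·τ²+-1729/2220·τ³=-7151/5920

  seg 0: a=-4 b=12829/2220 c=0 d=-1729/2220
  seg 1: a=1 b=3821/1110 c=-1729/740 d=1921/4440
  seg 2: a=2 b=-79/111 c=48/185 d=-11/135
  seg 3: a=0 b=-752/555 c=-263/555 d=986/4995
  seg 4: a=-3 b=628/555 c=241/185 d=-241/555
S(1/2) = -7151/5920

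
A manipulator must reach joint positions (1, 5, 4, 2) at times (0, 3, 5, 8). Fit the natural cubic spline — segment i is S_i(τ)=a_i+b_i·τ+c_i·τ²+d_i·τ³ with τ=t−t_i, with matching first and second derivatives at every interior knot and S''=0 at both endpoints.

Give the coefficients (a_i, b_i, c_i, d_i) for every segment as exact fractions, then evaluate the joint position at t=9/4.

Δ: Δ0=4/3, Δ1=-1/2, Δ2=-2/3
row 1: diag=10, rhs=-11; c'=1/5, d'=-11/10
row 2: denom=10−2·1/5=48/5; d'=(-1−2·-11/10)/(48/5)=1/8
back: M2=1/8
back: M1=-11/10−1/5·1/8=-9/8
M: M0=0, M1=-9/8, M2=1/8, M3=0
seg 0: a=1, c=M0/2=0, d=(M1−M0)/(6·3)=-1/16, b=Δ0−h0·(2M0+M1)/6=91/48
seg 1: a=5, c=M1/2=-9/16, d=(M2−M1)/(6·2)=5/48, b=Δ1−h1·(2M1+M2)/6=5/24
seg 2: a=4, c=M2/2=1/16, d=(M3−M2)/(6·3)=-1/144, b=Δ2−h2·(2M2+M3)/6=-19/24
t_q=9/4 → seg 0, τ=9/4; S=1+91/48·τ+0·τ²+-1/16·τ³=4663/1024

  seg 0: a=1 b=91/48 c=0 d=-1/16
  seg 1: a=5 b=5/24 c=-9/16 d=5/48
  seg 2: a=4 b=-19/24 c=1/16 d=-1/144
S(9/4) = 4663/1024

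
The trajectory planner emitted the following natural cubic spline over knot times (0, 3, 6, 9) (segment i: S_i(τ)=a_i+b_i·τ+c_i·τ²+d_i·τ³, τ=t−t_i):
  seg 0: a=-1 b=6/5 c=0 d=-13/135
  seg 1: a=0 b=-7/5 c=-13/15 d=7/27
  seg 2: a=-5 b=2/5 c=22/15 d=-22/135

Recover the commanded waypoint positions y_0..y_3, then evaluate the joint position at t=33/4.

y_0=-1 y_1=0 y_2=-5 y_3=5
S(33/4) = 47/32

y_0 = S_0(0) = a_0 = -1
y_1 = S_1(0) = a_1 = 0
y_2 = S_2(0) = a_2 = -5
y_3 = S_2(3) = 5
t_q=33/4 is in segment 2 (τ=9/4); S_2(τ)=47/32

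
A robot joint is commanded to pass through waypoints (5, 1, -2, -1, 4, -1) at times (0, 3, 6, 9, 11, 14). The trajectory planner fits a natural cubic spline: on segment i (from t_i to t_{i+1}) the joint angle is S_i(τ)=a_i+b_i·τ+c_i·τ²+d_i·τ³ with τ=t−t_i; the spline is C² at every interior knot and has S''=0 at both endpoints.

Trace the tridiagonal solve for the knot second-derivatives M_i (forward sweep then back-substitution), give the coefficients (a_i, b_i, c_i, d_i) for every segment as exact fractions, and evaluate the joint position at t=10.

  seg 0: a=5 b=-46/33 c=0 d=2/297
  seg 1: a=1 b=-40/33 c=2/33 d=1/297
  seg 2: a=-2 b=-25/33 c=1/11 d=1/11
  seg 3: a=-1 b=74/33 c=10/11 d=-103/264
  seg 4: a=4 b=79/66 c=-63/44 d=7/44
S(10) = 155/88

Δ: Δ0=-4/3, Δ1=-1, Δ2=1/3, Δ3=5/2, Δ4=-5/3
row 1: diag=12, rhs=2; c'=1/4, d'=1/6
row 2: denom=12−3·1/4=45/4; d'=(8−3·1/6)/(45/4)=2/3
row 3: denom=10−3·4/15=46/5; d'=(13−3·2/3)/(46/5)=55/46
row 4: denom=10−2·5/23=220/23; d'=(-25−2·55/46)/(220/23)=-63/22
back: M4=-63/22
back: M3=55/46−5/23·-63/22=20/11
back: M2=2/3−4/15·20/11=2/11
back: M1=1/6−1/4·2/11=4/33
M: M0=0, M1=4/33, M2=2/11, M3=20/11, M4=-63/22, M5=0
seg 0: a=5, c=M0/2=0, d=(M1−M0)/(6·3)=2/297, b=Δ0−h0·(2M0+M1)/6=-46/33
seg 1: a=1, c=M1/2=2/33, d=(M2−M1)/(6·3)=1/297, b=Δ1−h1·(2M1+M2)/6=-40/33
seg 2: a=-2, c=M2/2=1/11, d=(M3−M2)/(6·3)=1/11, b=Δ2−h2·(2M2+M3)/6=-25/33
seg 3: a=-1, c=M3/2=10/11, d=(M4−M3)/(6·2)=-103/264, b=Δ3−h3·(2M3+M4)/6=74/33
seg 4: a=4, c=M4/2=-63/44, d=(M5−M4)/(6·3)=7/44, b=Δ4−h4·(2M4+M5)/6=79/66
t_q=10 → seg 3, τ=1; S=-1+74/33·τ+10/11·τ²+-103/264·τ³=155/88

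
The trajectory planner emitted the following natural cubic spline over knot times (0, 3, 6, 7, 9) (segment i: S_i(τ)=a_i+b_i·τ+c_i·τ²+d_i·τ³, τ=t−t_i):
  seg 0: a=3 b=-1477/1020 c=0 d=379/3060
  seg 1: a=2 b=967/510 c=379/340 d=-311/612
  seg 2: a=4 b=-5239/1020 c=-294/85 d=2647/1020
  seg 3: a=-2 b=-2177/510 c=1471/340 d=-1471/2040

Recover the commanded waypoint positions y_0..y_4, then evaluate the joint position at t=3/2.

y_0 = S_0(0) = a_0 = 3
y_1 = S_1(0) = a_1 = 2
y_2 = S_2(0) = a_2 = 4
y_3 = S_3(0) = a_3 = -2
y_4 = S_3(2) = 1
t_q=3/2 is in segment 0 (τ=3/2); S_0(τ)=3389/2720

y_0=3 y_1=2 y_2=4 y_3=-2 y_4=1
S(3/2) = 3389/2720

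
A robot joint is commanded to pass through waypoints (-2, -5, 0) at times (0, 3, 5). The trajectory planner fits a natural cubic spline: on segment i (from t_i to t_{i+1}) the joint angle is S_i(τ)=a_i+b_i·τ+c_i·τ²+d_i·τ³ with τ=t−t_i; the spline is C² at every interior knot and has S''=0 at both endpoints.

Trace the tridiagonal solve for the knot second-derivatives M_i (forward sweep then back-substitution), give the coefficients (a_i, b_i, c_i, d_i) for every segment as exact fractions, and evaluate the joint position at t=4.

  seg 0: a=-2 b=-41/20 c=0 d=7/60
  seg 1: a=-5 b=11/10 c=21/20 d=-7/40
S(4) = -121/40

Δ: Δ0=-1, Δ1=5/2
row 1: diag=10, rhs=21; c'=1/5, d'=21/10
back: M1=21/10
M: M0=0, M1=21/10, M2=0
seg 0: a=-2, c=M0/2=0, d=(M1−M0)/(6·3)=7/60, b=Δ0−h0·(2M0+M1)/6=-41/20
seg 1: a=-5, c=M1/2=21/20, d=(M2−M1)/(6·2)=-7/40, b=Δ1−h1·(2M1+M2)/6=11/10
t_q=4 → seg 1, τ=1; S=-5+11/10·τ+21/20·τ²+-7/40·τ³=-121/40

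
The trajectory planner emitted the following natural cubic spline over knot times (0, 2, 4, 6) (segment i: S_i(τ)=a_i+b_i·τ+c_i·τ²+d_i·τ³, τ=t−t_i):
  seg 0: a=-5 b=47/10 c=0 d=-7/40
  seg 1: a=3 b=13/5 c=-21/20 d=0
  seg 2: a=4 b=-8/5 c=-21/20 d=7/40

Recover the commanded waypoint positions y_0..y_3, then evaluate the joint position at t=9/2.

y_0 = S_0(0) = a_0 = -5
y_1 = S_1(0) = a_1 = 3
y_2 = S_2(0) = a_2 = 4
y_3 = S_2(2) = -2
t_q=9/2 is in segment 2 (τ=1/2); S_2(τ)=947/320

y_0=-5 y_1=3 y_2=4 y_3=-2
S(9/2) = 947/320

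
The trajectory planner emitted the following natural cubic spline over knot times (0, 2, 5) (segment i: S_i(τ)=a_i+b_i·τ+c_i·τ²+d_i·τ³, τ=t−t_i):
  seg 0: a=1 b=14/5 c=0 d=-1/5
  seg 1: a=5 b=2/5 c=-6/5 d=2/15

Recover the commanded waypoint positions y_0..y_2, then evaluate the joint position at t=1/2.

y_0=1 y_1=5 y_2=-1
S(1/2) = 19/8

y_0 = S_0(0) = a_0 = 1
y_1 = S_1(0) = a_1 = 5
y_2 = S_1(3) = -1
t_q=1/2 is in segment 0 (τ=1/2); S_0(τ)=19/8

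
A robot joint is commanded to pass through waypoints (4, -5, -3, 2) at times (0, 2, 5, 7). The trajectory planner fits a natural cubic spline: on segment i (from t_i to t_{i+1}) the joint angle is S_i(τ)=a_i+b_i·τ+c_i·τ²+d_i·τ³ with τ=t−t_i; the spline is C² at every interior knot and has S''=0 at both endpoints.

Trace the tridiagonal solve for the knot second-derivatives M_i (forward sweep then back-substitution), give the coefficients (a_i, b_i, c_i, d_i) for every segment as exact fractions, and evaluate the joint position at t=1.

Δ: Δ0=-9/2, Δ1=2/3, Δ2=5/2
row 1: diag=10, rhs=31; c'=3/10, d'=31/10
row 2: denom=10−3·3/10=91/10; d'=(11−3·31/10)/(91/10)=17/91
back: M2=17/91
back: M1=31/10−3/10·17/91=277/91
M: M0=0, M1=277/91, M2=17/91, M3=0
seg 0: a=4, c=M0/2=0, d=(M1−M0)/(6·2)=277/1092, b=Δ0−h0·(2M0+M1)/6=-3011/546
seg 1: a=-5, c=M1/2=277/182, d=(M2−M1)/(6·3)=-10/63, b=Δ1−h1·(2M1+M2)/6=-1349/546
seg 2: a=-3, c=M2/2=17/182, d=(M3−M2)/(6·2)=-17/1092, b=Δ2−h2·(2M2+M3)/6=1297/546
t_q=1 → seg 0, τ=1; S=4+-3011/546·τ+0·τ²+277/1092·τ³=-459/364

  seg 0: a=4 b=-3011/546 c=0 d=277/1092
  seg 1: a=-5 b=-1349/546 c=277/182 d=-10/63
  seg 2: a=-3 b=1297/546 c=17/182 d=-17/1092
S(1) = -459/364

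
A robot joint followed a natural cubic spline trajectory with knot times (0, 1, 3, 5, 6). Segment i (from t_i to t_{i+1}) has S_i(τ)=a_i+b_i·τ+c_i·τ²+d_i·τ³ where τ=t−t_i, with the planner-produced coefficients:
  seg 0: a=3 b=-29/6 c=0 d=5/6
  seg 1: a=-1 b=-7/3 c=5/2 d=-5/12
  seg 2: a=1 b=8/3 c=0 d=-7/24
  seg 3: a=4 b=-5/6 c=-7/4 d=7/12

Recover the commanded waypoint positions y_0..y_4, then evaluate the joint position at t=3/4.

y_0 = S_0(0) = a_0 = 3
y_1 = S_1(0) = a_1 = -1
y_2 = S_2(0) = a_2 = 1
y_3 = S_3(0) = a_3 = 4
y_4 = S_3(1) = 2
t_q=3/4 is in segment 0 (τ=3/4); S_0(τ)=-35/128

y_0=3 y_1=-1 y_2=1 y_3=4 y_4=2
S(3/4) = -35/128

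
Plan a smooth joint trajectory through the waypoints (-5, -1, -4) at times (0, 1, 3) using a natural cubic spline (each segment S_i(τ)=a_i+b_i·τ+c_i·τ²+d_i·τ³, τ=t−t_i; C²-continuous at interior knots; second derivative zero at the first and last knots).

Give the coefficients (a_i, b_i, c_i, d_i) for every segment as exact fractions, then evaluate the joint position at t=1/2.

Δ: Δ0=4, Δ1=-3/2
row 1: diag=6, rhs=-33; c'=1/3, d'=-11/2
back: M1=-11/2
M: M0=0, M1=-11/2, M2=0
seg 0: a=-5, c=M0/2=0, d=(M1−M0)/(6·1)=-11/12, b=Δ0−h0·(2M0+M1)/6=59/12
seg 1: a=-1, c=M1/2=-11/4, d=(M2−M1)/(6·2)=11/24, b=Δ1−h1·(2M1+M2)/6=13/6
t_q=1/2 → seg 0, τ=1/2; S=-5+59/12·τ+0·τ²+-11/12·τ³=-85/32

  seg 0: a=-5 b=59/12 c=0 d=-11/12
  seg 1: a=-1 b=13/6 c=-11/4 d=11/24
S(1/2) = -85/32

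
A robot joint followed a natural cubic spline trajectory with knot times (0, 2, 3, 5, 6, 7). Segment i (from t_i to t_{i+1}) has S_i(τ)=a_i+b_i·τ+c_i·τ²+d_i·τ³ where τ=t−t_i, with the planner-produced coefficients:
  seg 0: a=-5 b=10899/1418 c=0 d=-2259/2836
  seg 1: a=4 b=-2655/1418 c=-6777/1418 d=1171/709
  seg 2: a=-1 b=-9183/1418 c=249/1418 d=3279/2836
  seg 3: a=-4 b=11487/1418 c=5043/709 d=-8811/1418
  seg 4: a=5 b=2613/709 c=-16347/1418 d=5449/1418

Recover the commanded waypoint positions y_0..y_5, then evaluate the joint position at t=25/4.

y_0 = S_0(0) = a_0 = -5
y_1 = S_1(0) = a_1 = 4
y_2 = S_2(0) = a_2 = -1
y_3 = S_3(0) = a_3 = -4
y_4 = S_4(0) = a_4 = 5
y_5 = S_4(1) = 1
t_q=25/4 is in segment 4 (τ=1/4); S_4(τ)=477437/90752

y_0=-5 y_1=4 y_2=-1 y_3=-4 y_4=5 y_5=1
S(25/4) = 477437/90752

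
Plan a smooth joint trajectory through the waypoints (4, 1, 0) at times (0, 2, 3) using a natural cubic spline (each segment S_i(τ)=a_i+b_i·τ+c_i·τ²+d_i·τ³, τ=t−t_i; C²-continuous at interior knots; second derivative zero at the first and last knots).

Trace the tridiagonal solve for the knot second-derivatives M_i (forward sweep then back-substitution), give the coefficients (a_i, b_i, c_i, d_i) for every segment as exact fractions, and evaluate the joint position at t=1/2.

Δ: Δ0=-3/2, Δ1=-1
row 1: diag=6, rhs=3; c'=1/6, d'=1/2
back: M1=1/2
M: M0=0, M1=1/2, M2=0
seg 0: a=4, c=M0/2=0, d=(M1−M0)/(6·2)=1/24, b=Δ0−h0·(2M0+M1)/6=-5/3
seg 1: a=1, c=M1/2=1/4, d=(M2−M1)/(6·1)=-1/12, b=Δ1−h1·(2M1+M2)/6=-7/6
t_q=1/2 → seg 0, τ=1/2; S=4+-5/3·τ+0·τ²+1/24·τ³=203/64

  seg 0: a=4 b=-5/3 c=0 d=1/24
  seg 1: a=1 b=-7/6 c=1/4 d=-1/12
S(1/2) = 203/64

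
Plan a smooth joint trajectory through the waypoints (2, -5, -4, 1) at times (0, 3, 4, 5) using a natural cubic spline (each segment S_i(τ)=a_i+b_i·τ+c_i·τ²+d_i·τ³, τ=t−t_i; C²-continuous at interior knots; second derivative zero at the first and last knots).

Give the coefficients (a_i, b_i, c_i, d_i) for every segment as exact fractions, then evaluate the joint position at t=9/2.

Δ: Δ0=-7/3, Δ1=1, Δ2=5
row 1: diag=8, rhs=20; c'=1/8, d'=5/2
row 2: denom=4−1·1/8=31/8; d'=(24−1·5/2)/(31/8)=172/31
back: M2=172/31
back: M1=5/2−1/8·172/31=56/31
M: M0=0, M1=56/31, M2=172/31, M3=0
seg 0: a=2, c=M0/2=0, d=(M1−M0)/(6·3)=28/279, b=Δ0−h0·(2M0+M1)/6=-301/93
seg 1: a=-5, c=M1/2=28/31, d=(M2−M1)/(6·1)=58/93, b=Δ1−h1·(2M1+M2)/6=-49/93
seg 2: a=-4, c=M2/2=86/31, d=(M3−M2)/(6·1)=-86/93, b=Δ2−h2·(2M2+M3)/6=293/93
t_q=9/2 → seg 2, τ=1/2; S=-4+293/93·τ+86/31·τ²+-86/93·τ³=-229/124

  seg 0: a=2 b=-301/93 c=0 d=28/279
  seg 1: a=-5 b=-49/93 c=28/31 d=58/93
  seg 2: a=-4 b=293/93 c=86/31 d=-86/93
S(9/2) = -229/124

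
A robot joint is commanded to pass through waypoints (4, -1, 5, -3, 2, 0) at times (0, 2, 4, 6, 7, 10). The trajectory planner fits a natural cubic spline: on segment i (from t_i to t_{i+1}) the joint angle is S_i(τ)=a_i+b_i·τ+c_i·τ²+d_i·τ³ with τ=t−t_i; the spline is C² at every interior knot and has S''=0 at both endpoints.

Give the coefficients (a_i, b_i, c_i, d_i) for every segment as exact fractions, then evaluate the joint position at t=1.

  seg 0: a=4 b=-18197/3846 c=0 d=4291/7692
  seg 1: a=-1 b=7549/3846 c=4291/1282 d=-21757/15384
  seg 2: a=5 b=-3115/1923 c=-13175/2564 d=30371/15384
  seg 3: a=-3 b=5833/3846 c=4299/641 d=-12397/3846
  seg 4: a=2 b=10115/1923 c=-3799/1282 d=3799/11538
S(1) = -445/2564

Δ: Δ0=-5/2, Δ1=3, Δ2=-4, Δ3=5, Δ4=-2/3
row 1: diag=8, rhs=33; c'=1/4, d'=33/8
row 2: denom=8−2·1/4=15/2; d'=(-42−2·33/8)/(15/2)=-67/10
row 3: denom=6−2·4/15=82/15; d'=(54−2·-67/10)/(82/15)=1011/82
row 4: denom=8−1·15/82=641/82; d'=(-34−1·1011/82)/(641/82)=-3799/641
back: M4=-3799/641
back: M3=1011/82−15/82·-3799/641=8598/641
back: M2=-67/10−4/15·8598/641=-13175/1282
back: M1=33/8−1/4·-13175/1282=4291/641
M: M0=0, M1=4291/641, M2=-13175/1282, M3=8598/641, M4=-3799/641, M5=0
seg 0: a=4, c=M0/2=0, d=(M1−M0)/(6·2)=4291/7692, b=Δ0−h0·(2M0+M1)/6=-18197/3846
seg 1: a=-1, c=M1/2=4291/1282, d=(M2−M1)/(6·2)=-21757/15384, b=Δ1−h1·(2M1+M2)/6=7549/3846
seg 2: a=5, c=M2/2=-13175/2564, d=(M3−M2)/(6·2)=30371/15384, b=Δ2−h2·(2M2+M3)/6=-3115/1923
seg 3: a=-3, c=M3/2=4299/641, d=(M4−M3)/(6·1)=-12397/3846, b=Δ3−h3·(2M3+M4)/6=5833/3846
seg 4: a=2, c=M4/2=-3799/1282, d=(M5−M4)/(6·3)=3799/11538, b=Δ4−h4·(2M4+M5)/6=10115/1923
t_q=1 → seg 0, τ=1; S=4+-18197/3846·τ+0·τ²+4291/7692·τ³=-445/2564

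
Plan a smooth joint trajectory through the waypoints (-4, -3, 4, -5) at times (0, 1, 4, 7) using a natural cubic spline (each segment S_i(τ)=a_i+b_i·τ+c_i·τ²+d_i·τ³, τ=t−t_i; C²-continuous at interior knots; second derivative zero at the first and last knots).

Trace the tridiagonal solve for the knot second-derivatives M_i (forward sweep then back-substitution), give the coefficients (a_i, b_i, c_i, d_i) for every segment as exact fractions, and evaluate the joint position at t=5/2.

  seg 0: a=-4 b=55/87 c=0 d=32/87
  seg 1: a=-3 b=151/87 c=32/29 d=-236/783
  seg 2: a=4 b=19/87 c=-140/87 d=140/783
S(5/2) = 31/29

Δ: Δ0=1, Δ1=7/3, Δ2=-3
row 1: diag=8, rhs=8; c'=3/8, d'=1
row 2: denom=12−3·3/8=87/8; d'=(-32−3·1)/(87/8)=-280/87
back: M2=-280/87
back: M1=1−3/8·-280/87=64/29
M: M0=0, M1=64/29, M2=-280/87, M3=0
seg 0: a=-4, c=M0/2=0, d=(M1−M0)/(6·1)=32/87, b=Δ0−h0·(2M0+M1)/6=55/87
seg 1: a=-3, c=M1/2=32/29, d=(M2−M1)/(6·3)=-236/783, b=Δ1−h1·(2M1+M2)/6=151/87
seg 2: a=4, c=M2/2=-140/87, d=(M3−M2)/(6·3)=140/783, b=Δ2−h2·(2M2+M3)/6=19/87
t_q=5/2 → seg 1, τ=3/2; S=-3+151/87·τ+32/29·τ²+-236/783·τ³=31/29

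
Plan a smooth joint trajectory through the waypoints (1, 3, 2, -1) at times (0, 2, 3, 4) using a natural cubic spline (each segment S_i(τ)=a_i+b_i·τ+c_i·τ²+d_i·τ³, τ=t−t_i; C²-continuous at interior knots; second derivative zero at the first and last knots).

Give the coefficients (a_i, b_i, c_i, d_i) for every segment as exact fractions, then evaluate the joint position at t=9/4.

  seg 0: a=1 b=35/23 c=0 d=-3/23
  seg 1: a=3 b=-1/23 c=-18/23 d=-4/23
  seg 2: a=2 b=-49/23 c=-30/23 d=10/23
S(9/4) = 47/16

Δ: Δ0=1, Δ1=-1, Δ2=-3
row 1: diag=6, rhs=-12; c'=1/6, d'=-2
row 2: denom=4−1·1/6=23/6; d'=(-12−1·-2)/(23/6)=-60/23
back: M2=-60/23
back: M1=-2−1/6·-60/23=-36/23
M: M0=0, M1=-36/23, M2=-60/23, M3=0
seg 0: a=1, c=M0/2=0, d=(M1−M0)/(6·2)=-3/23, b=Δ0−h0·(2M0+M1)/6=35/23
seg 1: a=3, c=M1/2=-18/23, d=(M2−M1)/(6·1)=-4/23, b=Δ1−h1·(2M1+M2)/6=-1/23
seg 2: a=2, c=M2/2=-30/23, d=(M3−M2)/(6·1)=10/23, b=Δ2−h2·(2M2+M3)/6=-49/23
t_q=9/4 → seg 1, τ=1/4; S=3+-1/23·τ+-18/23·τ²+-4/23·τ³=47/16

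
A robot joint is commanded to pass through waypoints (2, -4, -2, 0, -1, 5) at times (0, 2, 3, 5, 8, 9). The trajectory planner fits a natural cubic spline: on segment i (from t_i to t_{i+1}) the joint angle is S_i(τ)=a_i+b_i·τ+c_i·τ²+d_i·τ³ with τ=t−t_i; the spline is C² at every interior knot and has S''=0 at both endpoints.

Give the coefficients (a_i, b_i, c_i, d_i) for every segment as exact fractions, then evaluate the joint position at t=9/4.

  seg 0: a=2 b=-32527/6879 c=0 d=5945/13758
  seg 1: a=-4 b=3143/6879 c=5945/2293 d=-7220/6879
  seg 2: a=-2 b=17153/6879 c=-1275/2293 d=-656/6879
  seg 3: a=0 b=-6019/6879 c=-2587/2293 d=3001/6879
  seg 4: a=-1 b=28442/6879 c=6416/2293 d=-6416/6879
S(9/4) = -68609/18344

Δ: Δ0=-3, Δ1=2, Δ2=1, Δ3=-1/3, Δ4=6
row 1: diag=6, rhs=30; c'=1/6, d'=5
row 2: denom=6−1·1/6=35/6; d'=(-6−1·5)/(35/6)=-66/35
row 3: denom=10−2·12/35=326/35; d'=(-8−2·-66/35)/(326/35)=-74/163
row 4: denom=8−3·105/326=2293/326; d'=(38−3·-74/163)/(2293/326)=12832/2293
back: M4=12832/2293
back: M3=-74/163−105/326·12832/2293=-5174/2293
back: M2=-66/35−12/35·-5174/2293=-2550/2293
back: M1=5−1/6·-2550/2293=11890/2293
M: M0=0, M1=11890/2293, M2=-2550/2293, M3=-5174/2293, M4=12832/2293, M5=0
seg 0: a=2, c=M0/2=0, d=(M1−M0)/(6·2)=5945/13758, b=Δ0−h0·(2M0+M1)/6=-32527/6879
seg 1: a=-4, c=M1/2=5945/2293, d=(M2−M1)/(6·1)=-7220/6879, b=Δ1−h1·(2M1+M2)/6=3143/6879
seg 2: a=-2, c=M2/2=-1275/2293, d=(M3−M2)/(6·2)=-656/6879, b=Δ2−h2·(2M2+M3)/6=17153/6879
seg 3: a=0, c=M3/2=-2587/2293, d=(M4−M3)/(6·3)=3001/6879, b=Δ3−h3·(2M3+M4)/6=-6019/6879
seg 4: a=-1, c=M4/2=6416/2293, d=(M5−M4)/(6·1)=-6416/6879, b=Δ4−h4·(2M4+M5)/6=28442/6879
t_q=9/4 → seg 1, τ=1/4; S=-4+3143/6879·τ+5945/2293·τ²+-7220/6879·τ³=-68609/18344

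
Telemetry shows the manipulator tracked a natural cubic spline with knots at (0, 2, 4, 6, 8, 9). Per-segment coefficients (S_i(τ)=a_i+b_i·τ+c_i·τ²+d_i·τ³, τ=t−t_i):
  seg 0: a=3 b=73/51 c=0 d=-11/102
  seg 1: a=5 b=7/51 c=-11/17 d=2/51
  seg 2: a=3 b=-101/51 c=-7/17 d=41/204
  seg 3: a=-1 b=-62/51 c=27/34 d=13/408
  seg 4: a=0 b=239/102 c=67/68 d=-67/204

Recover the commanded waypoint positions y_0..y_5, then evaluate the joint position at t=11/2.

y_0=3 y_1=5 y_2=3 y_3=-1 y_4=0 y_5=3
S(11/2) = -7/32

y_0 = S_0(0) = a_0 = 3
y_1 = S_1(0) = a_1 = 5
y_2 = S_2(0) = a_2 = 3
y_3 = S_3(0) = a_3 = -1
y_4 = S_4(0) = a_4 = 0
y_5 = S_4(1) = 3
t_q=11/2 is in segment 2 (τ=3/2); S_2(τ)=-7/32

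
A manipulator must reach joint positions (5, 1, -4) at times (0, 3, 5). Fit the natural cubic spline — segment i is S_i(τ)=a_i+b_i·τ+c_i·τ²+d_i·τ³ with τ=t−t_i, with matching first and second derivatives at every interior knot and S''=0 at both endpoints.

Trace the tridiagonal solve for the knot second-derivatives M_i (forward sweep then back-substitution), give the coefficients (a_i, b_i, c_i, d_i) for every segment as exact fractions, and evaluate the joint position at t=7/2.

  seg 0: a=5 b=-59/60 c=0 d=-7/180
  seg 1: a=1 b=-61/30 c=-7/20 d=7/120
S(7/2) = -31/320

Δ: Δ0=-4/3, Δ1=-5/2
row 1: diag=10, rhs=-7; c'=1/5, d'=-7/10
back: M1=-7/10
M: M0=0, M1=-7/10, M2=0
seg 0: a=5, c=M0/2=0, d=(M1−M0)/(6·3)=-7/180, b=Δ0−h0·(2M0+M1)/6=-59/60
seg 1: a=1, c=M1/2=-7/20, d=(M2−M1)/(6·2)=7/120, b=Δ1−h1·(2M1+M2)/6=-61/30
t_q=7/2 → seg 1, τ=1/2; S=1+-61/30·τ+-7/20·τ²+7/120·τ³=-31/320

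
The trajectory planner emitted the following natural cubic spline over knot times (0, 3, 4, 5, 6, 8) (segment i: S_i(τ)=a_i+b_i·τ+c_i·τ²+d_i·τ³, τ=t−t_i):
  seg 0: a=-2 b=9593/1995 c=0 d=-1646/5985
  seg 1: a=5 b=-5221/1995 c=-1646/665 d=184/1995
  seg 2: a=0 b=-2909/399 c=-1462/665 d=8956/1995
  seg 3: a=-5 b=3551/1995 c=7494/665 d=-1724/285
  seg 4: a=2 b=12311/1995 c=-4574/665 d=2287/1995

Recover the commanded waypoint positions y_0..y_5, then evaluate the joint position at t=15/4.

y_0=-2 y_1=5 y_2=0 y_3=-5 y_4=2 y_5=-4
S(15/4) = 4479/2660

y_0 = S_0(0) = a_0 = -2
y_1 = S_1(0) = a_1 = 5
y_2 = S_2(0) = a_2 = 0
y_3 = S_3(0) = a_3 = -5
y_4 = S_4(0) = a_4 = 2
y_5 = S_4(2) = -4
t_q=15/4 is in segment 1 (τ=3/4); S_1(τ)=4479/2660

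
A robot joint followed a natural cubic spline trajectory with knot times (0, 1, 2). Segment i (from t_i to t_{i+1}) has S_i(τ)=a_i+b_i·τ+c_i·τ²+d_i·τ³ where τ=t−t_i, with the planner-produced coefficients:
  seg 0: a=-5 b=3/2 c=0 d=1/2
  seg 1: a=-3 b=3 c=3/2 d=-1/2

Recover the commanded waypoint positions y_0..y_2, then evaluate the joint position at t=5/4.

y_0=-5 y_1=-3 y_2=1
S(5/4) = -277/128

y_0 = S_0(0) = a_0 = -5
y_1 = S_1(0) = a_1 = -3
y_2 = S_1(1) = 1
t_q=5/4 is in segment 1 (τ=1/4); S_1(τ)=-277/128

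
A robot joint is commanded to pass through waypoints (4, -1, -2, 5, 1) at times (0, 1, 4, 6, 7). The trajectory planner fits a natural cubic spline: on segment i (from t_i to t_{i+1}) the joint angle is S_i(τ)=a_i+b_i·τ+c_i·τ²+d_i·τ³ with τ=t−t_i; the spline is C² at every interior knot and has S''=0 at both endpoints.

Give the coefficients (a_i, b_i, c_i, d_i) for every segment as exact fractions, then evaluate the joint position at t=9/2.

  seg 0: a=4 b=-3176/591 c=0 d=221/591
  seg 1: a=-1 b=-2513/591 c=221/197 d=109/1773
  seg 2: a=-2 b=2446/591 c=330/197 d=-4715/4728
  seg 3: a=5 b=-1333/1182 c=-3395/788 d=3395/2364
S(9/2) = 4583/12608

Δ: Δ0=-5, Δ1=-1/3, Δ2=7/2, Δ3=-4
row 1: diag=8, rhs=28; c'=3/8, d'=7/2
row 2: denom=10−3·3/8=71/8; d'=(23−3·7/2)/(71/8)=100/71
row 3: denom=6−2·16/71=394/71; d'=(-45−2·100/71)/(394/71)=-3395/394
back: M3=-3395/394
back: M2=100/71−16/71·-3395/394=660/197
back: M1=7/2−3/8·660/197=442/197
M: M0=0, M1=442/197, M2=660/197, M3=-3395/394, M4=0
seg 0: a=4, c=M0/2=0, d=(M1−M0)/(6·1)=221/591, b=Δ0−h0·(2M0+M1)/6=-3176/591
seg 1: a=-1, c=M1/2=221/197, d=(M2−M1)/(6·3)=109/1773, b=Δ1−h1·(2M1+M2)/6=-2513/591
seg 2: a=-2, c=M2/2=330/197, d=(M3−M2)/(6·2)=-4715/4728, b=Δ2−h2·(2M2+M3)/6=2446/591
seg 3: a=5, c=M3/2=-3395/788, d=(M4−M3)/(6·1)=3395/2364, b=Δ3−h3·(2M3+M4)/6=-1333/1182
t_q=9/2 → seg 2, τ=1/2; S=-2+2446/591·τ+330/197·τ²+-4715/4728·τ³=4583/12608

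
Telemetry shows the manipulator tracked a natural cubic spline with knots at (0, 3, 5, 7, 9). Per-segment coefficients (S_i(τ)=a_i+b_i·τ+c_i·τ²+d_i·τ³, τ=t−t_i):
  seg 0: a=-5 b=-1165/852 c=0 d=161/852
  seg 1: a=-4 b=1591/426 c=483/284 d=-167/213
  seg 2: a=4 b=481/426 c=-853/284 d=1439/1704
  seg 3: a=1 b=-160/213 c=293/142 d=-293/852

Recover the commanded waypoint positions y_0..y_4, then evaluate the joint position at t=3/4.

y_0 = S_0(0) = a_0 = -5
y_1 = S_1(0) = a_1 = -4
y_2 = S_2(0) = a_2 = 4
y_3 = S_3(0) = a_3 = 1
y_4 = S_3(2) = 5
t_q=3/4 is in segment 0 (τ=3/4); S_0(τ)=-108071/18176

y_0=-5 y_1=-4 y_2=4 y_3=1 y_4=5
S(3/4) = -108071/18176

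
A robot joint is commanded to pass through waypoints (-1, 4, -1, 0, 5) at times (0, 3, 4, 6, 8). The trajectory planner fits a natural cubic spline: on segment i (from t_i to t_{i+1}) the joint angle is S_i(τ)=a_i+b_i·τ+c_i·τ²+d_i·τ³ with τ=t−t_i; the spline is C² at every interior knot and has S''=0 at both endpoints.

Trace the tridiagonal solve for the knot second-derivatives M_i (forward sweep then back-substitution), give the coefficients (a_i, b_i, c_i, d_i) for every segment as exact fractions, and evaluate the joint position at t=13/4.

  seg 0: a=-1 b=590/129 c=0 d=-125/387
  seg 1: a=4 b=-535/129 c=-125/43 d=265/129
  seg 2: a=-1 b=-490/129 c=140/43 d=-571/1032
  seg 3: a=0 b=667/258 c=-11/172 d=11/1032
S(13/4) = 7743/2752

Δ: Δ0=5/3, Δ1=-5, Δ2=1/2, Δ3=5/2
row 1: diag=8, rhs=-40; c'=1/8, d'=-5
row 2: denom=6−1·1/8=47/8; d'=(33−1·-5)/(47/8)=304/47
row 3: denom=8−2·16/47=344/47; d'=(12−2·304/47)/(344/47)=-11/86
back: M3=-11/86
back: M2=304/47−16/47·-11/86=280/43
back: M1=-5−1/8·280/43=-250/43
M: M0=0, M1=-250/43, M2=280/43, M3=-11/86, M4=0
seg 0: a=-1, c=M0/2=0, d=(M1−M0)/(6·3)=-125/387, b=Δ0−h0·(2M0+M1)/6=590/129
seg 1: a=4, c=M1/2=-125/43, d=(M2−M1)/(6·1)=265/129, b=Δ1−h1·(2M1+M2)/6=-535/129
seg 2: a=-1, c=M2/2=140/43, d=(M3−M2)/(6·2)=-571/1032, b=Δ2−h2·(2M2+M3)/6=-490/129
seg 3: a=0, c=M3/2=-11/172, d=(M4−M3)/(6·2)=11/1032, b=Δ3−h3·(2M3+M4)/6=667/258
t_q=13/4 → seg 1, τ=1/4; S=4+-535/129·τ+-125/43·τ²+265/129·τ³=7743/2752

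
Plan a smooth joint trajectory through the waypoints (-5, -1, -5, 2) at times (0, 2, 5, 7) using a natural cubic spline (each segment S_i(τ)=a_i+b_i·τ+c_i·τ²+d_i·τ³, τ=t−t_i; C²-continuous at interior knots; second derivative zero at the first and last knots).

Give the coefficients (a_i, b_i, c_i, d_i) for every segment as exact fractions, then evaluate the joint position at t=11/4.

Δ: Δ0=2, Δ1=-4/3, Δ2=7/2
row 1: diag=10, rhs=-20; c'=3/10, d'=-2
row 2: denom=10−3·3/10=91/10; d'=(29−3·-2)/(91/10)=50/13
back: M2=50/13
back: M1=-2−3/10·50/13=-41/13
M: M0=0, M1=-41/13, M2=50/13, M3=0
seg 0: a=-5, c=M0/2=0, d=(M1−M0)/(6·2)=-41/156, b=Δ0−h0·(2M0+M1)/6=119/39
seg 1: a=-1, c=M1/2=-41/26, d=(M2−M1)/(6·3)=7/18, b=Δ1−h1·(2M1+M2)/6=-4/39
seg 2: a=-5, c=M2/2=25/13, d=(M3−M2)/(6·2)=-25/78, b=Δ2−h2·(2M2+M3)/6=73/78
t_q=11/4 → seg 1, τ=3/4; S=-1+-4/39·τ+-41/26·τ²+7/18·τ³=-2995/1664

  seg 0: a=-5 b=119/39 c=0 d=-41/156
  seg 1: a=-1 b=-4/39 c=-41/26 d=7/18
  seg 2: a=-5 b=73/78 c=25/13 d=-25/78
S(11/4) = -2995/1664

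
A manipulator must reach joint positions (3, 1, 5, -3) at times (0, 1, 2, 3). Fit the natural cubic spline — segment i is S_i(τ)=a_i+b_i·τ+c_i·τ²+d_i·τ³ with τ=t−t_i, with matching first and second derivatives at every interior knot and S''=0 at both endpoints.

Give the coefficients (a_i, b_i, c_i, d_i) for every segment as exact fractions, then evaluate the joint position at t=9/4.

Δ: Δ0=-2, Δ1=4, Δ2=-8
row 1: diag=4, rhs=36; c'=1/4, d'=9
row 2: denom=4−1·1/4=15/4; d'=(-72−1·9)/(15/4)=-108/5
back: M2=-108/5
back: M1=9−1/4·-108/5=72/5
M: M0=0, M1=72/5, M2=-108/5, M3=0
seg 0: a=3, c=M0/2=0, d=(M1−M0)/(6·1)=12/5, b=Δ0−h0·(2M0+M1)/6=-22/5
seg 1: a=1, c=M1/2=36/5, d=(M2−M1)/(6·1)=-6, b=Δ1−h1·(2M1+M2)/6=14/5
seg 2: a=5, c=M2/2=-54/5, d=(M3−M2)/(6·1)=18/5, b=Δ2−h2·(2M2+M3)/6=-4/5
t_q=9/4 → seg 2, τ=1/4; S=5+-4/5·τ+-54/5·τ²+18/5·τ³=669/160

  seg 0: a=3 b=-22/5 c=0 d=12/5
  seg 1: a=1 b=14/5 c=36/5 d=-6
  seg 2: a=5 b=-4/5 c=-54/5 d=18/5
S(9/4) = 669/160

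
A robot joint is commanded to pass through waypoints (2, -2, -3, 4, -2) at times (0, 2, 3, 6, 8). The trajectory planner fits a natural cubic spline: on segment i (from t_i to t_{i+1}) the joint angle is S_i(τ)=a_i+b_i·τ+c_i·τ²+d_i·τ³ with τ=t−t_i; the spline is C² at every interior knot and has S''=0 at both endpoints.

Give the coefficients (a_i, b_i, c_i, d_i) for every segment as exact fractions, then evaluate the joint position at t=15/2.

  seg 0: a=2 b=-101/48 c=0 d=5/192
  seg 1: a=-2 b=-43/24 c=5/32 d=61/96
  seg 2: a=-3 b=41/96 c=33/16 d=-137/288
  seg 3: a=4 b=-1/24 c=-71/32 d=71/192
S(15/2) = 99/512

Δ: Δ0=-2, Δ1=-1, Δ2=7/3, Δ3=-3
row 1: diag=6, rhs=6; c'=1/6, d'=1
row 2: denom=8−1·1/6=47/6; d'=(20−1·1)/(47/6)=114/47
row 3: denom=10−3·18/47=416/47; d'=(-32−3·114/47)/(416/47)=-71/16
back: M3=-71/16
back: M2=114/47−18/47·-71/16=33/8
back: M1=1−1/6·33/8=5/16
M: M0=0, M1=5/16, M2=33/8, M3=-71/16, M4=0
seg 0: a=2, c=M0/2=0, d=(M1−M0)/(6·2)=5/192, b=Δ0−h0·(2M0+M1)/6=-101/48
seg 1: a=-2, c=M1/2=5/32, d=(M2−M1)/(6·1)=61/96, b=Δ1−h1·(2M1+M2)/6=-43/24
seg 2: a=-3, c=M2/2=33/16, d=(M3−M2)/(6·3)=-137/288, b=Δ2−h2·(2M2+M3)/6=41/96
seg 3: a=4, c=M3/2=-71/32, d=(M4−M3)/(6·2)=71/192, b=Δ3−h3·(2M3+M4)/6=-1/24
t_q=15/2 → seg 3, τ=3/2; S=4+-1/24·τ+-71/32·τ²+71/192·τ³=99/512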